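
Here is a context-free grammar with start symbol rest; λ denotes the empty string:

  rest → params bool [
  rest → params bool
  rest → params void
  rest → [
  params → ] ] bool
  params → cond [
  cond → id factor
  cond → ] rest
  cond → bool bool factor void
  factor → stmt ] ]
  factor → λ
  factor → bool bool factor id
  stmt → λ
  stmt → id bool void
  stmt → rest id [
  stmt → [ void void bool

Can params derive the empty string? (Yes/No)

No

Nullable nonterminals: factor, stmt.
No production of params has an RHS whose symbols are all nullable, so params is not nullable.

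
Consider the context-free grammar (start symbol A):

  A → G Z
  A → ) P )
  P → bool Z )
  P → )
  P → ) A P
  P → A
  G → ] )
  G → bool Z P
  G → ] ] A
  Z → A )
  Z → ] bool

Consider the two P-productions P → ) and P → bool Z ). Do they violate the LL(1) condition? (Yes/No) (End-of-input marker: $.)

No

FIRST()) = { ) } and FIRST(bool Z )) = { bool }.
The FIRST sets are disjoint and neither alternative is nullable — no conflict.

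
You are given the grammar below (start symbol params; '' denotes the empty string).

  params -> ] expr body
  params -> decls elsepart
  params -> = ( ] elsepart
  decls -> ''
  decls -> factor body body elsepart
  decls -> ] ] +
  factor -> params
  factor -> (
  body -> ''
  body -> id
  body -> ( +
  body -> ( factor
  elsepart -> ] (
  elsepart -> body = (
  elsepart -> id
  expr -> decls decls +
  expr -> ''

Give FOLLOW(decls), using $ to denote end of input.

In params -> decls elsepart: add FIRST(elsepart) = { (, =, ], id }.
In expr -> decls decls +: add FIRST(decls +) = { (, +, =, ], id }.
In expr -> decls decls +: add FIRST(+) = { + }.
Union: FOLLOW(decls) = { (, +, =, ], id }.

{ (, +, =, ], id }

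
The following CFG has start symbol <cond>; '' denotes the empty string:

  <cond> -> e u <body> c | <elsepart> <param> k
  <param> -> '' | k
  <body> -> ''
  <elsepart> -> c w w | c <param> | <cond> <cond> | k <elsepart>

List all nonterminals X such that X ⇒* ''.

{ <body>, <param> }

Directly nullable (have an ''-production): <param>, <body>.
No other nonterminal has a production whose RHS symbols are all nullable.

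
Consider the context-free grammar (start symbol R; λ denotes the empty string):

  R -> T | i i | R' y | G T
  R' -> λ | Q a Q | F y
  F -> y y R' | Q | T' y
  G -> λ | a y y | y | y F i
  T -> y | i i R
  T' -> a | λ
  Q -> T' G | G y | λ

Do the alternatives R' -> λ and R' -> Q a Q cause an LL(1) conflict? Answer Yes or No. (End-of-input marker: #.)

FIRST(λ) = { λ } and FIRST(Q a Q) = { a, y }.
The first alternative is nullable and FOLLOW(R') = { i, y } shares y with FIRST of the second — conflict.

Yes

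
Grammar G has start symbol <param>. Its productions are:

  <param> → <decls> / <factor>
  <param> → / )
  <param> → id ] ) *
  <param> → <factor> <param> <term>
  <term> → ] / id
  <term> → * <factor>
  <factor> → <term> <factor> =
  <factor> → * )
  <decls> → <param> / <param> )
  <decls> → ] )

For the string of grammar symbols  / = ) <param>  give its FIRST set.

{ / }

/ is a terminal; add {/} and stop.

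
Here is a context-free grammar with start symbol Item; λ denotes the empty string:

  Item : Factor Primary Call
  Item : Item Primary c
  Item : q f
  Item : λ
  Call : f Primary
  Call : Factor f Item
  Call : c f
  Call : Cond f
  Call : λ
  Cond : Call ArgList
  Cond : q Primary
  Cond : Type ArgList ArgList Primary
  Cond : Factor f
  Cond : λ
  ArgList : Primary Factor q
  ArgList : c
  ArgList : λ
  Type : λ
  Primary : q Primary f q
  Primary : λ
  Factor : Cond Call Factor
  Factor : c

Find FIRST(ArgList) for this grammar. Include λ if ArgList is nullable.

From ArgList : Primary Factor q: Primary nullable, take FIRST(Primary) ∪ FIRST(Factor) = { c, f, q }.
ArgList : c contributes {c}.
ArgList : λ contributes λ.
Union: FIRST(ArgList) = { c, f, q, λ }.

{ c, f, q, λ }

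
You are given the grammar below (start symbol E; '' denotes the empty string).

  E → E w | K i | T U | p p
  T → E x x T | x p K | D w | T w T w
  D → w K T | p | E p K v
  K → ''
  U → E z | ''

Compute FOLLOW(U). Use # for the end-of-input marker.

In E → T U: U is at the end, add FOLLOW(E) = { #, p, w, x, z }.
Union: FOLLOW(U) = { #, p, w, x, z }.

{ #, p, w, x, z }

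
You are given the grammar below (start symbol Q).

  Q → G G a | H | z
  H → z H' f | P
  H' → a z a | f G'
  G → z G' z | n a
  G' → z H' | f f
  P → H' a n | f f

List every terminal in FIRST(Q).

From Q → G G a: add FIRST(G) = { n, z }.
From Q → H: add FIRST(H) = { a, f, z }.
Q → z contributes {z}.
Union: FIRST(Q) = { a, f, n, z }.

{ a, f, n, z }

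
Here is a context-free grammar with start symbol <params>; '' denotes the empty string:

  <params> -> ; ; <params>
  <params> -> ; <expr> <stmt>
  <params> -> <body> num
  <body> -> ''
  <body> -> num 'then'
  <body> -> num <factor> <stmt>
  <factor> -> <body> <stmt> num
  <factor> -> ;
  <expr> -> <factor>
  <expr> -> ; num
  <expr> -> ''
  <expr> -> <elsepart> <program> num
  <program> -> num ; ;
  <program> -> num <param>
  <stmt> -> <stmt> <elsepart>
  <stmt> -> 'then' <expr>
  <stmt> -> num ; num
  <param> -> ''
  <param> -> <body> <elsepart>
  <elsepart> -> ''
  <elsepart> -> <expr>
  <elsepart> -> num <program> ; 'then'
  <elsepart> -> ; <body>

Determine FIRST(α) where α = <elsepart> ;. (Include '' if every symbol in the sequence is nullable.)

Add FIRST(<elsepart>)\{''} = { 'then', ;, num }; <elsepart> is nullable, continue.
; is a terminal; add {;} and stop.

{ 'then', ;, num }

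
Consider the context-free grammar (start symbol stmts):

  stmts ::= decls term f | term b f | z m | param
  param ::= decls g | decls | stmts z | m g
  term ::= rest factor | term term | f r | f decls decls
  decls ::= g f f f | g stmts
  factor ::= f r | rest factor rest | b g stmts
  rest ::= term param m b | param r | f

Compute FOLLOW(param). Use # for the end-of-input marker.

{ #, b, f, g, m, r, z }

In stmts ::= param: param is at the end, add FOLLOW(stmts) = { #, b, f, g, m, r, z }.
In rest ::= term param m b: add FIRST(m b) = { m }.
In rest ::= param r: add FIRST(r) = { r }.
Union: FOLLOW(param) = { #, b, f, g, m, r, z }.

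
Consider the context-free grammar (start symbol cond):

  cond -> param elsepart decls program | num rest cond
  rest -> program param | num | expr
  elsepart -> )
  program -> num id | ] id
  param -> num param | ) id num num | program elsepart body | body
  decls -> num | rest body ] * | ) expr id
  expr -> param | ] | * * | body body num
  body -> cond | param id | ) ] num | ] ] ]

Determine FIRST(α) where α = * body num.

{ * }

* is a terminal; add {*} and stop.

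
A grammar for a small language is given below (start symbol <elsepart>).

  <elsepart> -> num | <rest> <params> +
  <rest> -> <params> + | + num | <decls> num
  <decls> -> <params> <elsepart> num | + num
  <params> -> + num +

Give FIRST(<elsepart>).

{ +, num }

<elsepart> -> num contributes {num}.
From <elsepart> -> <rest> <params> +: add FIRST(<rest>) = { + }.
Union: FIRST(<elsepart>) = { +, num }.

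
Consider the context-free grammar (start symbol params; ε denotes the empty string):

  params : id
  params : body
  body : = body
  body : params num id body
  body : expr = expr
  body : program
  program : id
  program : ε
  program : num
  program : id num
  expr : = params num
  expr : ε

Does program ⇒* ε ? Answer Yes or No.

Yes

program has an ε-production, so program ⇒ ε.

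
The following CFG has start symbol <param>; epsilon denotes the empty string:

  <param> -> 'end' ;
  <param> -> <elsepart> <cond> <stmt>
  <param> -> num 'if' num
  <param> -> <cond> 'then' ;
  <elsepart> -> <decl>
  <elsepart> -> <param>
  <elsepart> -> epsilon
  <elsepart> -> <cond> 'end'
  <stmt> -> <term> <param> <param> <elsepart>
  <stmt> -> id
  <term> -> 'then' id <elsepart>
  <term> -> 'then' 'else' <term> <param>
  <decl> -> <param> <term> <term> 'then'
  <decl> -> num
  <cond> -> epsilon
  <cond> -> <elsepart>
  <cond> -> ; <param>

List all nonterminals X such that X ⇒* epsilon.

{ <cond>, <elsepart> }

Directly nullable (have an epsilon-production): <elsepart>, <cond>.
No other nonterminal has a production whose RHS symbols are all nullable.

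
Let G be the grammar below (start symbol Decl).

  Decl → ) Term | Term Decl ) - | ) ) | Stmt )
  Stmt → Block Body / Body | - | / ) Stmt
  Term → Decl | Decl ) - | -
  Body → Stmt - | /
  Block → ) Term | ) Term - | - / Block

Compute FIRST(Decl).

{ ), -, / }

Decl → ) Term contributes {)}.
From Decl → Term Decl ) -: add FIRST(Term) = { ), -, / }.
Decl → ) ) contributes {)}.
From Decl → Stmt ): add FIRST(Stmt) = { ), -, / }.
Union: FIRST(Decl) = { ), -, / }.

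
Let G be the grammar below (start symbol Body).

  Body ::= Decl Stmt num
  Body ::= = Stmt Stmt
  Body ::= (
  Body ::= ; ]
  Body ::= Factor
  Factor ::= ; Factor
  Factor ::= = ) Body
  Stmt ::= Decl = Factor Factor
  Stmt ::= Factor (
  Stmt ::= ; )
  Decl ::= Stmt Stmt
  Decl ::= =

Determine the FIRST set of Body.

From Body ::= Decl Stmt num: add FIRST(Decl) = { ;, = }.
Body ::= = Stmt Stmt contributes {=}.
Body ::= ( contributes {(}.
Body ::= ; ] contributes {;}.
From Body ::= Factor: add FIRST(Factor) = { ;, = }.
Union: FIRST(Body) = { (, ;, = }.

{ (, ;, = }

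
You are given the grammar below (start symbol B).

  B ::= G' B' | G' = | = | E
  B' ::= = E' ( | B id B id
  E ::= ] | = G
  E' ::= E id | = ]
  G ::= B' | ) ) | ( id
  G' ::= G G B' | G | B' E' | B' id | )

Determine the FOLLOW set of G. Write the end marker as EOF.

{ EOF, (, ), =, ], id }

In E ::= = G: G is at the end, add FOLLOW(E) = { EOF, id }.
In G' ::= G G B': add FIRST(G B') = { (, ), =, ] }.
In G' ::= G G B': add FIRST(B') = { (, ), =, ] }.
In G' ::= G: G is at the end, add FOLLOW(G') = { (, ), =, ] }.
Union: FOLLOW(G) = { EOF, (, ), =, ], id }.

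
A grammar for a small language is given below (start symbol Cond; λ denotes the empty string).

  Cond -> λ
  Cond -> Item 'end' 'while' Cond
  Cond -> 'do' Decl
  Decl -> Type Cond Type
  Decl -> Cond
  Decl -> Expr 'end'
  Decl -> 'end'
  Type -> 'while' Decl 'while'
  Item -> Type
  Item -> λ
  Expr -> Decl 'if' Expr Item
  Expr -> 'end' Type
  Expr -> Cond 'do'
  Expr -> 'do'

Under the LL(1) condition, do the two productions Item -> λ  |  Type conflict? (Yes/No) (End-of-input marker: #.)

FIRST(λ) = { λ } and FIRST(Type) = { 'while' }.
The first alternative is nullable and FOLLOW(Item) = { 'end', 'while' } shares 'while' with FIRST of the second — conflict.

Yes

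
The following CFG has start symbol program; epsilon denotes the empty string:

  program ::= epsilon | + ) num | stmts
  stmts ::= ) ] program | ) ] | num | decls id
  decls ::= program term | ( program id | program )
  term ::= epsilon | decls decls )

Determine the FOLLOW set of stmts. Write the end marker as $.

{ $, (, ), +, id, num }

In program ::= stmts: stmts is at the end, add FOLLOW(program) = { $, (, ), +, id, num }.
Union: FOLLOW(stmts) = { $, (, ), +, id, num }.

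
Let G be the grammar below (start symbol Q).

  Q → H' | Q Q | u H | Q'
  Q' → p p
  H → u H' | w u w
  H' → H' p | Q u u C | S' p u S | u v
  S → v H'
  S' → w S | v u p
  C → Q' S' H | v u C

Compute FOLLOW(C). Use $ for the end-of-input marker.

{ $, p, u, v, w }

In H' → Q u u C: C is at the end, add FOLLOW(H') = { $, p, u, v, w }.
In C → v u C: C is at the end, add FOLLOW(C) = { $, p, u, v, w }.
Union: FOLLOW(C) = { $, p, u, v, w }.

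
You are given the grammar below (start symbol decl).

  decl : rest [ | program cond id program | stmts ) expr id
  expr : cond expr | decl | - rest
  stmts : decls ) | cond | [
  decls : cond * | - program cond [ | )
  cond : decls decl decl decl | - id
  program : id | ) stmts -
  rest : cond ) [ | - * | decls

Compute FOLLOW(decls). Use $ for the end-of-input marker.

In stmts : decls ): add FIRST()) = { ) }.
In cond : decls decl decl decl: add FIRST(decl decl decl) = { ), -, [, id }.
In rest : decls: decls is at the end, add FOLLOW(rest) = { [, id }.
Union: FOLLOW(decls) = { ), -, [, id }.

{ ), -, [, id }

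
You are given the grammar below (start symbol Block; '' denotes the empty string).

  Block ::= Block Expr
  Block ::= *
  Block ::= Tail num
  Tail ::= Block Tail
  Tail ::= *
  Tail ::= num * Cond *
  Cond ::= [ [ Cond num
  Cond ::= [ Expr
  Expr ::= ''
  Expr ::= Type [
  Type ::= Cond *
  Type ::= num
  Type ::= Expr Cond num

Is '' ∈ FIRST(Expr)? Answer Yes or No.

Yes

Expr has an ''-production, so Expr ⇒ ''.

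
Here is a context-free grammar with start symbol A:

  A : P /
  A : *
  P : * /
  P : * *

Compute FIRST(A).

From A : P /: add FIRST(P) = { * }.
A : * contributes {*}.
Union: FIRST(A) = { * }.

{ * }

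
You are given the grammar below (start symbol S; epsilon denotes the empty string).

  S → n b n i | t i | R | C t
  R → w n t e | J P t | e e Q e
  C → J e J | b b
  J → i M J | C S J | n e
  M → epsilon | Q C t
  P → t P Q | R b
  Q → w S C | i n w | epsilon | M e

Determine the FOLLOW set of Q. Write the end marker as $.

In R → e e Q e: add FIRST(e) = { e }.
In M → Q C t: add FIRST(C t) = { b, i, n }.
In P → t P Q: Q is at the end, add FOLLOW(P) = { b, e, i, n, t, w }.
Union: FOLLOW(Q) = { b, e, i, n, t, w }.

{ b, e, i, n, t, w }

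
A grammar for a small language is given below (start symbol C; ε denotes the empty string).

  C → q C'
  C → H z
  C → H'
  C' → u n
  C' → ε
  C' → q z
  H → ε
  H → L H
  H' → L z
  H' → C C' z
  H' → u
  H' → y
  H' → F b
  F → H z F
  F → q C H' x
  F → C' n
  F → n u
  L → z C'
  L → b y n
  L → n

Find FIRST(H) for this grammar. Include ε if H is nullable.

{ b, n, z, ε }

H → ε contributes ε.
From H → L H: add FIRST(L) = { b, n, z }.
Union: FIRST(H) = { b, n, z, ε }.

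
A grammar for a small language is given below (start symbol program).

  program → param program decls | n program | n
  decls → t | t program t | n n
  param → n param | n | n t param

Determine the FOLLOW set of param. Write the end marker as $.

{ n }

In program → param program decls: add FIRST(program decls) = { n }.
In param → n param: param is at the end, add FOLLOW(param) = { n }.
In param → n t param: param is at the end, add FOLLOW(param) = { n }.
Union: FOLLOW(param) = { n }.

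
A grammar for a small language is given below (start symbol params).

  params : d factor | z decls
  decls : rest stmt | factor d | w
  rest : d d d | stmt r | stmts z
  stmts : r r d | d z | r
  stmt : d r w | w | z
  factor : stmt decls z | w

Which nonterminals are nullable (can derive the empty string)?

{ } (none)

No nonterminal has an empty production or an RHS whose symbols are all nullable.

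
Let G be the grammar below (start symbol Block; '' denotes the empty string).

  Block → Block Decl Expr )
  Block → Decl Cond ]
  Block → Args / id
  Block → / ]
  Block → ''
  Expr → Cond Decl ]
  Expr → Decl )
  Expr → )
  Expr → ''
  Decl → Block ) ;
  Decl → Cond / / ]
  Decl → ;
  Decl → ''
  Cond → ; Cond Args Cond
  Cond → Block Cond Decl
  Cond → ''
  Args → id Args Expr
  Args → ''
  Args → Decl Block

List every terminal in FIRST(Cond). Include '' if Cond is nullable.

{ ), /, ;, ], id, '' }

Cond → ; Cond Args Cond contributes {;}.
From Cond → Block Cond Decl: Block, Cond, Decl nullable, take FIRST(Block) ∪ FIRST(Cond) ∪ FIRST(Decl) = { ), /, ;, ], id }; also '' since the whole RHS is nullable.
Cond → '' contributes ''.
Union: FIRST(Cond) = { ), /, ;, ], id, '' }.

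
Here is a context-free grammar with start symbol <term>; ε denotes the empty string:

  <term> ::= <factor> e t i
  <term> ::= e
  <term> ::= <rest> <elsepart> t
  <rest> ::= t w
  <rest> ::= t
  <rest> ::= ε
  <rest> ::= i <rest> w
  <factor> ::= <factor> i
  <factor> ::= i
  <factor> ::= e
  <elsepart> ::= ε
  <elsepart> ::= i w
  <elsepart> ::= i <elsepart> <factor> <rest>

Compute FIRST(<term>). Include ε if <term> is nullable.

{ e, i, t }

From <term> ::= <factor> e t i: add FIRST(<factor>) = { e, i }.
<term> ::= e contributes {e}.
From <term> ::= <rest> <elsepart> t: <rest>, <elsepart> nullable, take FIRST(<rest>) ∪ FIRST(<elsepart>) ∪ {t} = { i, t }.
Union: FIRST(<term>) = { e, i, t }.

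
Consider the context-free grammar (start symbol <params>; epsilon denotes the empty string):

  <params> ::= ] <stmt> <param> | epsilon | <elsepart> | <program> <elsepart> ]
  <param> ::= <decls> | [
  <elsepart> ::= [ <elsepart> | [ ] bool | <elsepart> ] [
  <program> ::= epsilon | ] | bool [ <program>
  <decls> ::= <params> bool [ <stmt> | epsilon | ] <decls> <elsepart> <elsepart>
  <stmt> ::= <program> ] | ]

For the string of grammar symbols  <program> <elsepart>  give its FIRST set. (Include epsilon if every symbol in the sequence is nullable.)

Add FIRST(<program>)\{epsilon} = { ], bool }; <program> is nullable, continue.
Add FIRST(<elsepart>) = { [ }; <elsepart> is not nullable, stop.

{ [, ], bool }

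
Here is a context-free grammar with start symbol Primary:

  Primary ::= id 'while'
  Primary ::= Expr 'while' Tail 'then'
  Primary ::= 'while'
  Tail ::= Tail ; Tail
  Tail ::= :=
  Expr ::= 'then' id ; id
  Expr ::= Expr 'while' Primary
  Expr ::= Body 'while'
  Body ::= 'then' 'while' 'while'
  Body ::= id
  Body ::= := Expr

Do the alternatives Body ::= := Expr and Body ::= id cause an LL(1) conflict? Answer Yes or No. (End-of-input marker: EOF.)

FIRST(:= Expr) = { := } and FIRST(id) = { id }.
The FIRST sets are disjoint and neither alternative is nullable — no conflict.

No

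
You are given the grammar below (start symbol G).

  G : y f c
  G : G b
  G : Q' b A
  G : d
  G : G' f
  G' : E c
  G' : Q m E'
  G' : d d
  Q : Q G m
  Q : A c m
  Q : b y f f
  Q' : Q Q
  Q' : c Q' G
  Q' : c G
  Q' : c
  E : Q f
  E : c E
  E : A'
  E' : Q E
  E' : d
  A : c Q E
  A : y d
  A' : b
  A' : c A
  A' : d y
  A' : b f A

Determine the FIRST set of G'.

From G' : E c: add FIRST(E) = { b, c, d, y }.
From G' : Q m E': add FIRST(Q) = { b, c, y }.
G' : d d contributes {d}.
Union: FIRST(G') = { b, c, d, y }.

{ b, c, d, y }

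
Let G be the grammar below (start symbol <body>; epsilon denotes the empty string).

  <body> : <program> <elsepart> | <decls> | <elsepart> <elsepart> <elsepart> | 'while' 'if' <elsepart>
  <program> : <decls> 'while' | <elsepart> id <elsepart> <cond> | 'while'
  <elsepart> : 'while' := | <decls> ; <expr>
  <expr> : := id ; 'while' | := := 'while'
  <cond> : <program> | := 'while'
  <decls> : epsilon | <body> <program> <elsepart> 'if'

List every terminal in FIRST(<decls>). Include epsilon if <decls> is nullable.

{ 'while', ;, epsilon }

<decls> : epsilon contributes epsilon.
From <decls> : <body> <program> <elsepart> 'if': <body> nullable, take FIRST(<body>) ∪ FIRST(<program>) = { 'while', ; }.
Union: FIRST(<decls>) = { 'while', ;, epsilon }.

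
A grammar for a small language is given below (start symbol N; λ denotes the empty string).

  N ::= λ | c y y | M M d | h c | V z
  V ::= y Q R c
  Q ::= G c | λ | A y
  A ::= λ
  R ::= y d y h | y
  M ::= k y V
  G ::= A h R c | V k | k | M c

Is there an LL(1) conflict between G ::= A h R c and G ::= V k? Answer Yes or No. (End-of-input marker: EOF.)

No

FIRST(A h R c) = { h } and FIRST(V k) = { y }.
The FIRST sets are disjoint and neither alternative is nullable — no conflict.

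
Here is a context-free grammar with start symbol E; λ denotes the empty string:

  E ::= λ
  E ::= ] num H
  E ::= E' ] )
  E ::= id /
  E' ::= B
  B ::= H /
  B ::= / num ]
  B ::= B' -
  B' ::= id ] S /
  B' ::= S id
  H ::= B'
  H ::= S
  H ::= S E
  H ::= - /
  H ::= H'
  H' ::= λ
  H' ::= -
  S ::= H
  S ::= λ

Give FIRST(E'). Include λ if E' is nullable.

{ -, /, ], id }

From E' ::= B: add FIRST(B) = { -, /, ], id }.
Union: FIRST(E') = { -, /, ], id }.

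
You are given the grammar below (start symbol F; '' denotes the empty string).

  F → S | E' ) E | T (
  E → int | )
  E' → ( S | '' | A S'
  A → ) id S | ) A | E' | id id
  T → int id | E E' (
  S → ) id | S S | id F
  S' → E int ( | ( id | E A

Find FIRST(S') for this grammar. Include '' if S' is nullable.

From S' → E int (: add FIRST(E) = { ), int }.
S' → ( id contributes {(}.
From S' → E A: add FIRST(E) = { ), int }.
Union: FIRST(S') = { (, ), int }.

{ (, ), int }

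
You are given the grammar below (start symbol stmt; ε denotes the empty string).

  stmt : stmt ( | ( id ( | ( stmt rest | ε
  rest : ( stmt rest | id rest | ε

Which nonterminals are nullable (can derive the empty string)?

{ rest, stmt }

Directly nullable (have an ε-production): stmt, rest.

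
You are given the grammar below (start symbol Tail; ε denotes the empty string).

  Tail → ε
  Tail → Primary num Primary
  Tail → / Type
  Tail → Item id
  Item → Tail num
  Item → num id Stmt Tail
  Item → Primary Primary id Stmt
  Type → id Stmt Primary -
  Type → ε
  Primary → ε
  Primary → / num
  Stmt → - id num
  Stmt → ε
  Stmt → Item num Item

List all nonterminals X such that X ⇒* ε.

{ Primary, Stmt, Tail, Type }

Directly nullable (have an ε-production): Tail, Type, Primary, Stmt.
No other nonterminal has a production whose RHS symbols are all nullable.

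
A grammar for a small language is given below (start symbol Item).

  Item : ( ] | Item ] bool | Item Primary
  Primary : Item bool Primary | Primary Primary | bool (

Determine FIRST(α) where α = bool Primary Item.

{ bool }

bool is a terminal; add {bool} and stop.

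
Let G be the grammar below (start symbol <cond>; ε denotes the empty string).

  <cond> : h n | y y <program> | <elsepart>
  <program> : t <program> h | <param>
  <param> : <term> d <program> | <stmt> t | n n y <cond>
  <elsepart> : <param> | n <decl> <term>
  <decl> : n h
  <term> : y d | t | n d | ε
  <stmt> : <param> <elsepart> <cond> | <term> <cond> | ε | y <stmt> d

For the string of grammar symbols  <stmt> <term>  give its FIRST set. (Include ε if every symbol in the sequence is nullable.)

Add FIRST(<stmt>)\{ε} = { d, h, n, t, y }; <stmt> is nullable, continue.
Add FIRST(<term>)\{ε} = { n, t, y }; <term> is nullable, continue.
Every symbol is nullable, so include ε.

{ d, h, n, t, y, ε }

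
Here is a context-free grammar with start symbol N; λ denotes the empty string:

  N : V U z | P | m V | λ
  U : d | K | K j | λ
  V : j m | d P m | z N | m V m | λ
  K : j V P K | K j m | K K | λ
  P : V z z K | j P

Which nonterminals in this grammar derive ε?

Directly nullable (have an λ-production): N, U, V, K.
No other nonterminal has a production whose RHS symbols are all nullable.

{ K, N, U, V }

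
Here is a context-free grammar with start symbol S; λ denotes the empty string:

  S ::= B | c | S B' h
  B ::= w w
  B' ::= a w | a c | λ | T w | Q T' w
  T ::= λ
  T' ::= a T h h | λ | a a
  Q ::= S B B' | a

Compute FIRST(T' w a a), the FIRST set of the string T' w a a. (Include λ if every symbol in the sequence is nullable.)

{ a, w }

Add FIRST(T')\{λ} = { a }; T' is nullable, continue.
w is a terminal; add {w} and stop.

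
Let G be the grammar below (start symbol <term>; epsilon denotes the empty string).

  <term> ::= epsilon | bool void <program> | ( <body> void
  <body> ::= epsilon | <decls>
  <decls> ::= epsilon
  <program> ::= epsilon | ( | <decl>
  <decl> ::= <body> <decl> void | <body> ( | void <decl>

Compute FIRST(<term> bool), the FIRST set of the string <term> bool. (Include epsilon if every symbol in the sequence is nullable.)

Add FIRST(<term>)\{epsilon} = { (, bool }; <term> is nullable, continue.
bool is a terminal; add {bool} and stop.

{ (, bool }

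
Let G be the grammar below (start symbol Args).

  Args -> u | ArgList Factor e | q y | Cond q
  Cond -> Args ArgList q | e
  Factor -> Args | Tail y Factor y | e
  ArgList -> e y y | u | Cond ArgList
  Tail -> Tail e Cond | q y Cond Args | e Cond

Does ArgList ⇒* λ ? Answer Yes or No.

No

No nonterminal in this grammar is nullable.
No production of ArgList has an RHS whose symbols are all nullable, so ArgList is not nullable.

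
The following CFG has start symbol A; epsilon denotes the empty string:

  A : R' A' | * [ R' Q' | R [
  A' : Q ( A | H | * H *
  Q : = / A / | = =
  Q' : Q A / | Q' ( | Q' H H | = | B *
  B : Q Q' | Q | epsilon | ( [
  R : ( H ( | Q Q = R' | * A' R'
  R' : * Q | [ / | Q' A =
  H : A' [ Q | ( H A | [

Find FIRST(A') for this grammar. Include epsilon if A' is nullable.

{ (, *, =, [ }

From A' : Q ( A: add FIRST(Q) = { = }.
From A' : H: add FIRST(H) = { (, *, =, [ }.
A' : * H * contributes {*}.
Union: FIRST(A') = { (, *, =, [ }.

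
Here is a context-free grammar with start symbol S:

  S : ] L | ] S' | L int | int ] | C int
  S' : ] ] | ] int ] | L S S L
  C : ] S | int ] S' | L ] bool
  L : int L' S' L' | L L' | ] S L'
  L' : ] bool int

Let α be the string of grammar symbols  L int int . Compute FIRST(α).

Add FIRST(L) = { ], int }; L is not nullable, stop.

{ ], int }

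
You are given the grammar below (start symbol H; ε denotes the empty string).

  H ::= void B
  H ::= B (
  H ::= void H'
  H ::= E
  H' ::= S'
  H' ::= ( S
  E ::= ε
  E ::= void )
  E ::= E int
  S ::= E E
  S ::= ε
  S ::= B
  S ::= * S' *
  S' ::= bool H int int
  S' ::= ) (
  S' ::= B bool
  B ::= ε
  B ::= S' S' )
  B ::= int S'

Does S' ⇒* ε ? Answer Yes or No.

Nullable nonterminals: B, E, H, S.
No production of S' has an RHS whose symbols are all nullable, so S' is not nullable.

No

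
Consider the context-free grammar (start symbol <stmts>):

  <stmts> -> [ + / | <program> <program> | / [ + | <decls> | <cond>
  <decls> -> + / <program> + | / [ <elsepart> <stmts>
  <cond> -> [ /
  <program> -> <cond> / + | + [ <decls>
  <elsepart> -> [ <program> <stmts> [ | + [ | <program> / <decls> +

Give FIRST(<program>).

{ +, [ }

From <program> -> <cond> / +: add FIRST(<cond>) = { [ }.
<program> -> + [ <decls> contributes {+}.
Union: FIRST(<program>) = { +, [ }.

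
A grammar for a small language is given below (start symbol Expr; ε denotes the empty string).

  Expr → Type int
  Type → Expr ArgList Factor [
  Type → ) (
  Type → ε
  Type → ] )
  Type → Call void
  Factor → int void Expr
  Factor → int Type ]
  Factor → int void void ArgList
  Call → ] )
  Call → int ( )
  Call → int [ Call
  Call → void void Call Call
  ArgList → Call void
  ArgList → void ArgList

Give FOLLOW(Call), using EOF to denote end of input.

{ ], int, void }

In Type → Call void: add FIRST(void) = { void }.
In Call → int [ Call: Call is at the end, add FOLLOW(Call) = { ], int, void }.
In Call → void void Call Call: add FIRST(Call) = { ], int, void }.
In Call → void void Call Call: Call is at the end, add FOLLOW(Call) = { ], int, void }.
In ArgList → Call void: add FIRST(void) = { void }.
Union: FOLLOW(Call) = { ], int, void }.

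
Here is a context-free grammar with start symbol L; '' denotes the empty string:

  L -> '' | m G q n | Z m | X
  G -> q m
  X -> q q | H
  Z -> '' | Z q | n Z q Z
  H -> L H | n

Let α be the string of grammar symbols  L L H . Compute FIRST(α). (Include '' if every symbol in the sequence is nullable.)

{ m, n, q }

Add FIRST(L)\{''} = { m, n, q }; L is nullable, continue.
Add FIRST(L)\{''} = { m, n, q }; L is nullable, continue.
Add FIRST(H) = { m, n, q }; H is not nullable, stop.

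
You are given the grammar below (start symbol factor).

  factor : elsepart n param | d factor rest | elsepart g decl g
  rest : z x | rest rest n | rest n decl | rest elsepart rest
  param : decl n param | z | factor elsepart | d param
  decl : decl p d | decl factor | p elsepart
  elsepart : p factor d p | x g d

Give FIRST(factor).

{ d, p, x }

From factor : elsepart n param: add FIRST(elsepart) = { p, x }.
factor : d factor rest contributes {d}.
From factor : elsepart g decl g: add FIRST(elsepart) = { p, x }.
Union: FIRST(factor) = { d, p, x }.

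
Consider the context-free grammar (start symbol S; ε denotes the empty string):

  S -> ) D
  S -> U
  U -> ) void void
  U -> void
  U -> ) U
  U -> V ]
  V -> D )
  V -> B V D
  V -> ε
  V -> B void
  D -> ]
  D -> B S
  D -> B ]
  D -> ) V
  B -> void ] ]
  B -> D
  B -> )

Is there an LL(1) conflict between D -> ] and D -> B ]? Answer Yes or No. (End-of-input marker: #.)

Yes

FIRST(]) = { ] } and FIRST(B ]) = { ), ], void }.
Both contain ], so the two alternatives are not disjoint — LL(1) conflict.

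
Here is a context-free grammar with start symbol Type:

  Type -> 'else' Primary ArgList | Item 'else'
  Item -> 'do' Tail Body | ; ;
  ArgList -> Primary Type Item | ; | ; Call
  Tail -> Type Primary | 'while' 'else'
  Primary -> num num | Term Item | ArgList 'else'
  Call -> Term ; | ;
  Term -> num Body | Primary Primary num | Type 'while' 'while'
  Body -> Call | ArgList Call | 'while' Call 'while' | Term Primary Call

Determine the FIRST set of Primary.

{ 'do', 'else', ;, num }

Primary -> num num contributes {num}.
From Primary -> Term Item: add FIRST(Term) = { 'do', 'else', ;, num }.
From Primary -> ArgList 'else': add FIRST(ArgList) = { 'do', 'else', ;, num }.
Union: FIRST(Primary) = { 'do', 'else', ;, num }.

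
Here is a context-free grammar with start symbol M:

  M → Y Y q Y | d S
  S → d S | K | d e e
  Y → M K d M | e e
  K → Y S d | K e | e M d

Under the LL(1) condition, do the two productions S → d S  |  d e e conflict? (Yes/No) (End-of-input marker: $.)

Yes

FIRST(d S) = { d } and FIRST(d e e) = { d }.
Both contain d, so the two alternatives are not disjoint — LL(1) conflict.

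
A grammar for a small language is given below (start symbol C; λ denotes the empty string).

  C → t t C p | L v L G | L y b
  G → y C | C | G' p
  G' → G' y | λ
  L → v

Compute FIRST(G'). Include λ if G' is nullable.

{ y, λ }

From G' → G' y: G' nullable, take FIRST(G') ∪ {y} = { y }.
G' → λ contributes λ.
Union: FIRST(G') = { y, λ }.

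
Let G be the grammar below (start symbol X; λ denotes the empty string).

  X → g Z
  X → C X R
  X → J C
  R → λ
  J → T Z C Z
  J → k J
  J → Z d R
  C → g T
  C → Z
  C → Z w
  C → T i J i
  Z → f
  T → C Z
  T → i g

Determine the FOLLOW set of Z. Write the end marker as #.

{ #, d, f, g, i, k, w }

In X → g Z: Z is at the end, add FOLLOW(X) = { # }.
In J → T Z C Z: add FIRST(C Z) = { f, g, i }.
In J → T Z C Z: Z is at the end, add FOLLOW(J) = { f, g, i }.
In J → Z d R: add FIRST(d R) = { d }.
In C → Z: Z is at the end, add FOLLOW(C) = { #, f, g, i, k }.
In C → Z w: add FIRST(w) = { w }.
In T → C Z: Z is at the end, add FOLLOW(T) = { #, f, g, i, k }.
Union: FOLLOW(Z) = { #, d, f, g, i, k, w }.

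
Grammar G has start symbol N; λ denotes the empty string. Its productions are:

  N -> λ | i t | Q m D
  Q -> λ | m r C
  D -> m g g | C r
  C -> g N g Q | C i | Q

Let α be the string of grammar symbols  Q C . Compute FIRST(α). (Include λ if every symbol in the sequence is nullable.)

Add FIRST(Q)\{λ} = { m }; Q is nullable, continue.
Add FIRST(C)\{λ} = { g, i, m }; C is nullable, continue.
Every symbol is nullable, so include λ.

{ g, i, m, λ }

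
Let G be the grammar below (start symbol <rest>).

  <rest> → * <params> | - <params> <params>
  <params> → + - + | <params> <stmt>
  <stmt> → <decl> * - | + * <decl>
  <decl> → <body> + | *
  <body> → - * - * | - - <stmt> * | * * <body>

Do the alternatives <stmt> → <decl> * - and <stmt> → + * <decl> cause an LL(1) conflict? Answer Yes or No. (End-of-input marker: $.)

No

FIRST(<decl> * -) = { *, - } and FIRST(+ * <decl>) = { + }.
The FIRST sets are disjoint and neither alternative is nullable — no conflict.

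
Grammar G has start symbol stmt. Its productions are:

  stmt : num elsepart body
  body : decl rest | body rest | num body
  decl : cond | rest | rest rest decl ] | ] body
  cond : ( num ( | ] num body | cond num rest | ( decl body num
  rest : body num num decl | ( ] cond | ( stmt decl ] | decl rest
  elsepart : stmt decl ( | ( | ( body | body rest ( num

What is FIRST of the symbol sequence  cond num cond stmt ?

{ (, ] }

Add FIRST(cond) = { (, ] }; cond is not nullable, stop.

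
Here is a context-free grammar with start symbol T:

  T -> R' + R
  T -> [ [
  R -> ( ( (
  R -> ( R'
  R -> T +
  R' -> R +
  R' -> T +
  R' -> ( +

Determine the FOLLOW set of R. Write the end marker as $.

{ $, + }

In T -> R' + R: R is at the end, add FOLLOW(T) = { $, + }.
In R' -> R +: add FIRST(+) = { + }.
Union: FOLLOW(R) = { $, + }.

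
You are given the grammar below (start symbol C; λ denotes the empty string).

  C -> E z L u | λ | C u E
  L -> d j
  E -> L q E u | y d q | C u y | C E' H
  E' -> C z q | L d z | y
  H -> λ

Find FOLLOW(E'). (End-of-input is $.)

{ $, d, u, y, z }

In E -> C E' H: add FIRST(H)\{λ} = {  }.
  Since H is nullable, also add FOLLOW(E) = { $, d, u, y, z }.
Union: FOLLOW(E') = { $, d, u, y, z }.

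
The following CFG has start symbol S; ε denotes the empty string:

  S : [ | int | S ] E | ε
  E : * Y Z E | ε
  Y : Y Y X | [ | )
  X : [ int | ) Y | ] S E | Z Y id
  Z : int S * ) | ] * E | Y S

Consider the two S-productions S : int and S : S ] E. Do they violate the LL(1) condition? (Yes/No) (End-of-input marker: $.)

Yes

FIRST(int) = { int } and FIRST(S ] E) = { [, ], int }.
Both contain int, so the two alternatives are not disjoint — LL(1) conflict.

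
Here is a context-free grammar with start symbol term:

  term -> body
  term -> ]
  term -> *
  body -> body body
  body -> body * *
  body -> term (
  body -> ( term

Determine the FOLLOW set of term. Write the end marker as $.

term is the start symbol, so $ ∈ FOLLOW(term).
In body -> term (: add FIRST(() = { ( }.
In body -> ( term: term is at the end, add FOLLOW(body) = { $, (, *, ] }.
Union: FOLLOW(term) = { $, (, *, ] }.

{ $, (, *, ] }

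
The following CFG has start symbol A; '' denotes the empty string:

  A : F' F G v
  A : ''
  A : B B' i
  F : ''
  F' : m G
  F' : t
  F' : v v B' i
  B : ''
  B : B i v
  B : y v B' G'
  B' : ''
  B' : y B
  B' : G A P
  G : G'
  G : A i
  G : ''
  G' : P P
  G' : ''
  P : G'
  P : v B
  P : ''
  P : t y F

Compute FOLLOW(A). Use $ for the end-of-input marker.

{ $, i, m, t, v, y }

A is the start symbol, so $ ∈ FOLLOW(A).
In B' : G A P: add FIRST(P)\{''} = { t, v }.
  Since P is nullable, also add FOLLOW(B') = { i, m, t, v, y }.
In G : A i: add FIRST(i) = { i }.
Union: FOLLOW(A) = { $, i, m, t, v, y }.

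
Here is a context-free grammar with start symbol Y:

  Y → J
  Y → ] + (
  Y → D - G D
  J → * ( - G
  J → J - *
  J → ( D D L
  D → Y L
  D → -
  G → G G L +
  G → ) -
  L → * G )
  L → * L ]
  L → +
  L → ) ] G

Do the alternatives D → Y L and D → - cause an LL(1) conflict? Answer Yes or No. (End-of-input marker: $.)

Yes

FIRST(Y L) = { (, *, -, ] } and FIRST(-) = { - }.
Both contain -, so the two alternatives are not disjoint — LL(1) conflict.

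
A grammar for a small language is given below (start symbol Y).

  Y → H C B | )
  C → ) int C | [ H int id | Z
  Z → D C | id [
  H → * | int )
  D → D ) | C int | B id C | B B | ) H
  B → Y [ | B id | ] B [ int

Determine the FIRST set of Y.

From Y → H C B: add FIRST(H) = { *, int }.
Y → ) contributes {)}.
Union: FIRST(Y) = { ), *, int }.

{ ), *, int }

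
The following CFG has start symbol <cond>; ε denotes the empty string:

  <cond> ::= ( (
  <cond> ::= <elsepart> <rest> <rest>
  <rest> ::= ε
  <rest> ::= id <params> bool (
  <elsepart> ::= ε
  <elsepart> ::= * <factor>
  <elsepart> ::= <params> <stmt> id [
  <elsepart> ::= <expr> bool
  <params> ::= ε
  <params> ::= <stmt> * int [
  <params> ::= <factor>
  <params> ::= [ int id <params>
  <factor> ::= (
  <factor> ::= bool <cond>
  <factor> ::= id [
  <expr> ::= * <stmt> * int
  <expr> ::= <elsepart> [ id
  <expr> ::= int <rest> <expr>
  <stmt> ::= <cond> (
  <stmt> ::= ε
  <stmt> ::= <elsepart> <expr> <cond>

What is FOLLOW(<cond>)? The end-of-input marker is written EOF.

{ EOF, (, *, [, bool, id, int }

<cond> is the start symbol, so EOF ∈ FOLLOW(<cond>).
In <factor> ::= bool <cond>: <cond> is at the end, add FOLLOW(<factor>) = { EOF, (, *, [, bool, id, int }.
In <stmt> ::= <cond> (: add FIRST(() = { ( }.
In <stmt> ::= <elsepart> <expr> <cond>: <cond> is at the end, add FOLLOW(<stmt>) = { *, id }.
Union: FOLLOW(<cond>) = { EOF, (, *, [, bool, id, int }.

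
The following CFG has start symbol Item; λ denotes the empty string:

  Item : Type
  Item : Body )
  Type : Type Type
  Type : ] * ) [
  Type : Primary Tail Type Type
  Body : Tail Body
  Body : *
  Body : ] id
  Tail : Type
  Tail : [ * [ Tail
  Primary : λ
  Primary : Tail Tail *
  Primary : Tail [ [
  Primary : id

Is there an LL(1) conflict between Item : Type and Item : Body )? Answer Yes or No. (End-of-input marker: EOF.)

Yes

FIRST(Type) = { [, ], id } and FIRST(Body )) = { *, [, ], id }.
Both contain [, so the two alternatives are not disjoint — LL(1) conflict.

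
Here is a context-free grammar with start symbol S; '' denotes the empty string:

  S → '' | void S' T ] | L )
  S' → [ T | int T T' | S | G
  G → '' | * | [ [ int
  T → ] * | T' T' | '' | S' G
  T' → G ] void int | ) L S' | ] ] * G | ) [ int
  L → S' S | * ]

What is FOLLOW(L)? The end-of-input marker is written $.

In S → L ): add FIRST()) = { ) }.
In T' → ) L S': add FIRST(S')\{''} = { ), *, [, int, void }.
  Since S' is nullable, also add FOLLOW(T') = { ), *, [, ], int, void }.
Union: FOLLOW(L) = { ), *, [, ], int, void }.

{ ), *, [, ], int, void }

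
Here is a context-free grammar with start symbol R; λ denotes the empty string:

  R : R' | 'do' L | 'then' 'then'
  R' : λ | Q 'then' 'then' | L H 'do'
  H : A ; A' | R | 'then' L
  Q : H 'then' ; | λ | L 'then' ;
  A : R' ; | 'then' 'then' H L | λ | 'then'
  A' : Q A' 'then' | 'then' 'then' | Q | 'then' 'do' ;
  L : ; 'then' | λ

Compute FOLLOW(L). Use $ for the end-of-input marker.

In R : 'do' L: L is at the end, add FOLLOW(R) = { $, 'do', 'then', ; }.
In R' : L H 'do': add FIRST(H 'do') = { 'do', 'then', ; }.
In H : 'then' L: L is at the end, add FOLLOW(H) = { 'do', 'then', ; }.
In Q : L 'then' ;: add FIRST('then' ;) = { 'then' }.
In A : 'then' 'then' H L: L is at the end, add FOLLOW(A) = { ; }.
Union: FOLLOW(L) = { $, 'do', 'then', ; }.

{ $, 'do', 'then', ; }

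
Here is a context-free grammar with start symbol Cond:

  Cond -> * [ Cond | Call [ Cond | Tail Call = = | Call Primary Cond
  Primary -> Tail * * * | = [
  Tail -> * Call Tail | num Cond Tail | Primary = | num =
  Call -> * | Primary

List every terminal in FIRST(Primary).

From Primary -> Tail * * *: add FIRST(Tail) = { *, =, num }.
Primary -> = [ contributes {=}.
Union: FIRST(Primary) = { *, =, num }.

{ *, =, num }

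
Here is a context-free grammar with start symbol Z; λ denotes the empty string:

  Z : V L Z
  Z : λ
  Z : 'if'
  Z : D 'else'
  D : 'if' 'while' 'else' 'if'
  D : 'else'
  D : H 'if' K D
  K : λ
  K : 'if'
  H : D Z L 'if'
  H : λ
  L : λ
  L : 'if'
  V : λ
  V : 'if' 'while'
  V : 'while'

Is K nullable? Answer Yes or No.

K has an λ-production, so K ⇒ λ.

Yes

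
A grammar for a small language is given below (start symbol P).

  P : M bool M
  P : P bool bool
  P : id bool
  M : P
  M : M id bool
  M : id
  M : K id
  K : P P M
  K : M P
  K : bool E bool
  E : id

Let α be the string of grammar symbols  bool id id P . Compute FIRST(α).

{ bool }

bool is a terminal; add {bool} and stop.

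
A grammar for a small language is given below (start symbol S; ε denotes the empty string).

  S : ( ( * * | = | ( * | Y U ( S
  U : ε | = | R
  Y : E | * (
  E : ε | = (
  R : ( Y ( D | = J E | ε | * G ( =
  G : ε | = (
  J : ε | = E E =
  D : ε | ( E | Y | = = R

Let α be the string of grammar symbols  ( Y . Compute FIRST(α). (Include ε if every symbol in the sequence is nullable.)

{ ( }

( is a terminal; add {(} and stop.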